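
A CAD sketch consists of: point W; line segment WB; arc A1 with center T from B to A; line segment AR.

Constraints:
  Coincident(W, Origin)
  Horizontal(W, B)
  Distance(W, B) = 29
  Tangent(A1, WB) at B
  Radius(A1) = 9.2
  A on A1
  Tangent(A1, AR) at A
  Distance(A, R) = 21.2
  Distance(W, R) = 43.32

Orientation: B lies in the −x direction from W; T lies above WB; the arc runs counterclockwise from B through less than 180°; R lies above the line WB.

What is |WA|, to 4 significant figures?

24.21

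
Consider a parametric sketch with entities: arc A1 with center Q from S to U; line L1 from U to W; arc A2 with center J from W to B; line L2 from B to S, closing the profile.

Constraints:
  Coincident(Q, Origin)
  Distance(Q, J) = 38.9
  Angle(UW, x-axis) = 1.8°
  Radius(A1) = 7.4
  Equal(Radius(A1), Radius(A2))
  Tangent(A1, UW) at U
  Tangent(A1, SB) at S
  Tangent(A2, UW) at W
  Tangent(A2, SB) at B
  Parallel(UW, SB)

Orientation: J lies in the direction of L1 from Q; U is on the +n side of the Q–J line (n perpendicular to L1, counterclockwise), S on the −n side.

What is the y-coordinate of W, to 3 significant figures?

8.62

The slot axis is L1's direction at 1.8°, so u = (cos 1.8°, sin 1.8°) = (1.00, 0.0314) and n = (−sin 1.8°, cos 1.8°) = (-0.0314, 1.00). Q is at the origin and J lies 38.9 along u from Q, so J = 38.9·u = (38.9, 1.22). Tangency of A1 to both parallel lines with radius 7.4 puts U and S at Q ± 7.4·n: U = (-0.232, 7.40), S = (0.232, -7.40). Equal radii place W and B the same way about J: W = J + 7.4·n = (38.6, 8.62), B = J − 7.4·n = (39.1, -6.17). So W.y = 8.62.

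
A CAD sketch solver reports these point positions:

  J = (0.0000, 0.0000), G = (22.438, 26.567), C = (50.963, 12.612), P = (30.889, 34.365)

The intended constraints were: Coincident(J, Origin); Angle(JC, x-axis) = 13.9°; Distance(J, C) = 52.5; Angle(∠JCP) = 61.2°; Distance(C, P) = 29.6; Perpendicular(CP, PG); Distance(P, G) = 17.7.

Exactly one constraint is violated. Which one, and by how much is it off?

Distance(P, G) = 17.7 — off by 6.20.

J = (0.00, 0.00) ✓; JC at 13.90° ✓; |JC| = 52.50 ✓; ∠JCP = 61.20° ✓; |CP| = 29.60 ✓; ∠(CP, PG) = 90.00° ✓; |PG| = 11.50 ✗.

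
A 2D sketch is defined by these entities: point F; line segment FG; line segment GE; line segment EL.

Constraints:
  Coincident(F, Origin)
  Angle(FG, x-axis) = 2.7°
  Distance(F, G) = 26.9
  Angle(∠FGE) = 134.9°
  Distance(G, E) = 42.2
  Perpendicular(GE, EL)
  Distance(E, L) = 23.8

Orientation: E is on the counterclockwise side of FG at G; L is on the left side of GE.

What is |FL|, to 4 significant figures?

61.37

F is at the origin; FG runs at 2.7° with length 26.9, so G = 26.9·(cos 2.7°, sin 2.7°) = (26.87, 1.267). ∠FGE = 134.9°, so GE runs at 2.7° + (180° − 134.9°) = 47.80° from the x-axis; with |GE| = 42.2, E = G + 42.2·(cos 47.80°, sin 47.80°) = (55.22, 32.53). GE ⟂ EL; with |EL| = 23.8 on the left of GE, L = E + 23.8·(-0.7408, 0.6717) = (37.59, 48.52). Then |FL| = |L − F| = 61.37.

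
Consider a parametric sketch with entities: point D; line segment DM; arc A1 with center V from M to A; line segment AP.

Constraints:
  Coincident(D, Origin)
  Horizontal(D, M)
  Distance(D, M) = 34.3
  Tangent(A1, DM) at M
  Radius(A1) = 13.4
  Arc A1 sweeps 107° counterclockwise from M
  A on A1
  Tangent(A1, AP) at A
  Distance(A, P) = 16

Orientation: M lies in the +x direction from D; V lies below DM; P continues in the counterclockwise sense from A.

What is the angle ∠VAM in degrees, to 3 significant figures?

36.5°

The tangent condition forces VM to be normal to DM, so V = M + (0, -13.4) = (34.3, -13.4). On A1, M sits at bearing 90° from V; a 107° counterclockwise sweep puts A at bearing 197°, so A = V + 13.4·(cos 197°, sin 197°) = (21.5, -17.3). Then cos ∠VAM = AV·AM / (|AV||AM|), giving 36.5°.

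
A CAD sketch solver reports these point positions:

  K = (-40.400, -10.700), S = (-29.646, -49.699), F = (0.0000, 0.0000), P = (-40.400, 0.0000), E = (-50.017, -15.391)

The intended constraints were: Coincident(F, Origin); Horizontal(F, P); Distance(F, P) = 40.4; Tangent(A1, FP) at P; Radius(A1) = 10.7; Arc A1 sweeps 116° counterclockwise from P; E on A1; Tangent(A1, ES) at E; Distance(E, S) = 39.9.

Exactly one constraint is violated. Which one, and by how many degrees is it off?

Tangent(A1, ES) at E — off by 4.70°.

F = (0.00, 0.00) ✓; F.y = 0.00, P.y = 0.00 ✓; |FP| = 40.40 ✓; ∠(KP, PF) = 90.00° ✓; |KP| = 10.70 ✓; bearing(K→E) − bearing(K→P) = 116.0° ✓; |KE| = 10.70 ✓; ∠(KE, ES) = 85.30° ✗; |ES| = 39.90 ✓.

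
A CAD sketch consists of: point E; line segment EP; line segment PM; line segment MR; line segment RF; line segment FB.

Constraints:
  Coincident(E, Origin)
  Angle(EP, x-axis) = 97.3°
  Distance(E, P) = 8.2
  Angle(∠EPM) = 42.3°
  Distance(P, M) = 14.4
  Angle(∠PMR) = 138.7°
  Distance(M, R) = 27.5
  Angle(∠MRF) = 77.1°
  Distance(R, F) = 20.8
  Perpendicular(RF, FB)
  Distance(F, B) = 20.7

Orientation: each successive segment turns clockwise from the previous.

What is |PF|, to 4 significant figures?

35.36

E is at the origin; EP runs at 97.3° with length 8.2, so P = (-1.042, 8.134). ∠EPM = 42.3° gives PM at -40.40° from the x-axis; with |PM| = 14.4, M = (9.924, -1.199). ∠PMR = 138.7° gives MR at -81.70° from the x-axis; with |MR| = 27.5, R = (13.89, -28.41). ∠MRF = 77.1° gives RF at 175.4° from the x-axis; with |RF| = 20.8, F = (-6.839, -26.74). Then |PF| = |F − P| = 35.36.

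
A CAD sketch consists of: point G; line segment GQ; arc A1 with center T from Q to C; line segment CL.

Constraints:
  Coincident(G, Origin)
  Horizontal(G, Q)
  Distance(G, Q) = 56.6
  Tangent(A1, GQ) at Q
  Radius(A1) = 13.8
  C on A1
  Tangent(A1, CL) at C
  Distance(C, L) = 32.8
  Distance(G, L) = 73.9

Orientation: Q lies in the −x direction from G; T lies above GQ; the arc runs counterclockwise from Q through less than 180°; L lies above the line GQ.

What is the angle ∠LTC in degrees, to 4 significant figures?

67.18°

Checks: G = (0.00, 0.00) ✓; |TC| = 13.80 ✓; ∠(TC, CL) = 90.00° ✓; |CL| = 32.80 ✓; |GL| = 73.90 ✓.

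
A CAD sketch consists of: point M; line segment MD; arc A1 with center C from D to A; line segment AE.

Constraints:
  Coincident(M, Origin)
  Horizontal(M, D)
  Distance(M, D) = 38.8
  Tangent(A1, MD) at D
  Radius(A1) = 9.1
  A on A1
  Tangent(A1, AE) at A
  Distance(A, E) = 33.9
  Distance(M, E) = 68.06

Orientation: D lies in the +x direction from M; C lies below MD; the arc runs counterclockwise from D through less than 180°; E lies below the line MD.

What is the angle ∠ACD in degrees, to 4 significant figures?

132.2°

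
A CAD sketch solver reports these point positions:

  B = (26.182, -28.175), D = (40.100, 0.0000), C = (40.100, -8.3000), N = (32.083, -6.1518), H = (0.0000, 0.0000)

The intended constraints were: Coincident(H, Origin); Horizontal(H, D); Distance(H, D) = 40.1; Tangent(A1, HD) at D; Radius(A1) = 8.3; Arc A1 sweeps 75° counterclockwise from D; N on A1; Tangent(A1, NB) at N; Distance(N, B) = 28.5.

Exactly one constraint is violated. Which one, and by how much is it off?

Distance(N, B) = 28.5 — off by 5.70.

H = (0.00, 0.00) ✓; H.y = 0.00, D.y = 0.00 ✓; |HD| = 40.10 ✓; ∠(CD, DH) = 90.00° ✓; |CD| = 8.300 ✓; bearing(C→N) − bearing(C→D) = 75.00° ✓; |CN| = 8.300 ✓; ∠(CN, NB) = 90.00° ✓; |NB| = 22.80 ✗.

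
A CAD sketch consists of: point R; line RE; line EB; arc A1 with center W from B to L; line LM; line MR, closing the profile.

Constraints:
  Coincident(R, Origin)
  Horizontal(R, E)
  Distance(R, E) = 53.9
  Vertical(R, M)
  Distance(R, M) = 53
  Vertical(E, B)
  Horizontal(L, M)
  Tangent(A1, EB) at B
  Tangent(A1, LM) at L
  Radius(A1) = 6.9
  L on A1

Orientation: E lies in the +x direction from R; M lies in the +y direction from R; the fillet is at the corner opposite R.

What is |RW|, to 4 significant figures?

65.83

R and M share the same x with |RM| = 53.0 and M on the +y side, so M = (0.000, 53.00). The virtual corner opposite R is at (53.90, 53.00). Tangency of A1 to EB means the radius WB is perpendicular to EB and A1 meets LM tangentially, so WL is at right angles to LM, with radius 6.9, so the center W sits 6.9 in from both sides at W = (47.00, 46.10). Then |RW| = |W − R| = 65.83.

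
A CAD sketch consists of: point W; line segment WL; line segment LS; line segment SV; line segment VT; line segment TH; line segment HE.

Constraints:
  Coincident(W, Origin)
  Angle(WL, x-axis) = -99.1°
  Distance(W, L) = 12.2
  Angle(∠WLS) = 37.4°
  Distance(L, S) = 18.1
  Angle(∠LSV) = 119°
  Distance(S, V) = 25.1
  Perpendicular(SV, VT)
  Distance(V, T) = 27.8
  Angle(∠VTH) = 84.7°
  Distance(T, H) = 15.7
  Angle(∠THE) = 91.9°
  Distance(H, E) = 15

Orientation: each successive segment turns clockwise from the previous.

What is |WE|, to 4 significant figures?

7.964

W is at the origin; WL runs at -99.1° with length 12.2, so L = (-1.930, -12.05). ∠WLS = 37.4° gives LS at 118.3° from the x-axis; with |LS| = 18.1, S = (-10.51, 3.890). ∠LSV = 119.0° gives SV at 57.30° from the x-axis; with |SV| = 25.1, V = (3.050, 25.01). The perpendicularity gives VT at right angles to SV, so VT runs at -32.70°; with |VT| = 27.8, T = (26.44, 9.993). ∠VTH = 84.7° gives TH at -128.0° from the x-axis; with |TH| = 15.7, H = (16.78, -2.378). ∠THE = 91.9° gives HE at 143.9° from the x-axis; with |HE| = 15.0, E = (4.658, 6.460). Then |WE| = |E − W| = 7.964.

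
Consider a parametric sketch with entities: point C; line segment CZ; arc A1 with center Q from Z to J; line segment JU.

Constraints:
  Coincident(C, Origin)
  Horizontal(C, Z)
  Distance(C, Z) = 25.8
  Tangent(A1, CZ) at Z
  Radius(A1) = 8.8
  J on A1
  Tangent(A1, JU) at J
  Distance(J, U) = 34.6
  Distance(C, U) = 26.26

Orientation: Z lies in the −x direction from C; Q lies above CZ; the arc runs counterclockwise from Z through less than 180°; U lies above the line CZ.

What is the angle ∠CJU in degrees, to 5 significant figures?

49.022°

Checks: |QJ| = 8.800 ✓; ∠(QJ, JU) = 90.00° ✓; |JU| = 34.60 ✓; |CU| = 26.26 ✓.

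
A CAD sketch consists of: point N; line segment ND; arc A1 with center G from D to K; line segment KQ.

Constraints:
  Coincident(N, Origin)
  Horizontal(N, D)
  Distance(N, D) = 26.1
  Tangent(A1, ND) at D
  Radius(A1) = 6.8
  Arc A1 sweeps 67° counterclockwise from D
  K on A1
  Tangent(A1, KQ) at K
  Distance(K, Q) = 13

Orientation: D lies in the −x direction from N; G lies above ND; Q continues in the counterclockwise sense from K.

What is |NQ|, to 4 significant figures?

21.85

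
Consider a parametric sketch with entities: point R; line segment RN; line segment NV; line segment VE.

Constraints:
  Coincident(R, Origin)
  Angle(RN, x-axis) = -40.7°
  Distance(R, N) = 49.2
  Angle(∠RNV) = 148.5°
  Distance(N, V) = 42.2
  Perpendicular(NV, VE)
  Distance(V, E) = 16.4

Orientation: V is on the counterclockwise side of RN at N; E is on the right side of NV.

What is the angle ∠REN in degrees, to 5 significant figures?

5.3451°

R is at the origin; RN runs at -40.7° with length 49.2, so N = 49.2·(cos -40.7°, sin -40.7°) = (37.300, -32.083). ∠RNV = 148.5°, so NV runs at -40.7° + (180° − 148.5°) = -9.2000° from the x-axis; with |NV| = 42.2, V = N + 42.2·(cos -9.2000°, sin -9.2000°) = (78.957, -38.830). NV is perpendicular to VE; with |VE| = 16.4 on the right of NV, E = V + 16.4·(-0.15988, -0.98714) = (76.335, -55.019). Then cos ∠REN = ER·EN / (|ER||EN|), giving 5.3451°.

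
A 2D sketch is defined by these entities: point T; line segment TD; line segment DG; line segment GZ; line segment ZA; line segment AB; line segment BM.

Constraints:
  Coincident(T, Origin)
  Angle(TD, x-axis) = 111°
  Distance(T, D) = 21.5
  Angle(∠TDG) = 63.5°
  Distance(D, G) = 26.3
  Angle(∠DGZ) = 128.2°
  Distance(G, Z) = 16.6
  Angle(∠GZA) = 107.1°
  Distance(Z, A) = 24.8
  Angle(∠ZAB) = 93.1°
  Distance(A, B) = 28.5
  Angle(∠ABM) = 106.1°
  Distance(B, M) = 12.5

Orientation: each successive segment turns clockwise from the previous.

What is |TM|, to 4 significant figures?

15.12

T is at the origin; TD runs at 111.0° with length 21.5, so D = (-7.705, 20.07). ∠TDG = 63.5° gives DG at -5.500° from the x-axis; with |DG| = 26.3, G = (18.47, 17.55). ∠DGZ = 128.2° gives GZ at -57.30° from the x-axis; with |GZ| = 16.6, Z = (27.44, 3.582). ∠GZA = 107.1° gives ZA at -130.2° from the x-axis; with |ZA| = 24.8, A = (11.43, -15.36). ∠ZAB = 93.1° gives AB at 142.9° from the x-axis; with |AB| = 28.5, B = (-11.30, 1.831). ∠ABM = 106.1° gives BM at 69.00° from the x-axis; with |BM| = 12.5, M = (-6.817, 13.50). Then |TM| = |M − T| = 15.12.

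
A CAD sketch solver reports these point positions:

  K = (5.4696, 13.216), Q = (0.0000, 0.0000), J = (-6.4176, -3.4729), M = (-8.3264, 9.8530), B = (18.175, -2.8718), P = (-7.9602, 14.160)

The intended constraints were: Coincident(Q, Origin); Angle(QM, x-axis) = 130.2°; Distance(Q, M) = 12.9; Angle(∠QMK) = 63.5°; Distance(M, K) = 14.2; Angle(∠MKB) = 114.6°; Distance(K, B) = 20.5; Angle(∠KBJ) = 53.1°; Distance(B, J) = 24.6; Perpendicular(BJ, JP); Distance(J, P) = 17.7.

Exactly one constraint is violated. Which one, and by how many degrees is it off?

Perpendicular(BJ, JP) — off by 3.60°.

Q = (0.00, 0.00) ✓; QM at 130.2° ✓; |QM| = 12.90 ✓; ∠QMK = 63.50° ✓; |MK| = 14.20 ✓; ∠MKB = 114.6° ✓; |KB| = 20.50 ✓; ∠KBJ = 53.10° ✓; |BJ| = 24.60 ✓; ∠(BJ, JP) = 86.40° ✗; |JP| = 17.70 ✓.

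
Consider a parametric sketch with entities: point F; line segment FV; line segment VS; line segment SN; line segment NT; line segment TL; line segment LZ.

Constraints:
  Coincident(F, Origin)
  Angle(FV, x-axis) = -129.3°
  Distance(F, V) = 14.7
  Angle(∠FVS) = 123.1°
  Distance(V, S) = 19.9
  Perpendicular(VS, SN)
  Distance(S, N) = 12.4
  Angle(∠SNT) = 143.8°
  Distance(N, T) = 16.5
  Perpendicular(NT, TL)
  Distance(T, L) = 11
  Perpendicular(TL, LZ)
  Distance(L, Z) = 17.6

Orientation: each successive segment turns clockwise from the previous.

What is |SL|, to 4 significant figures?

26.76

F is at the origin; FV runs at -129.3° with length 14.7, so V = (-9.311, -11.38). ∠FVS = 123.1° gives VS at 173.8° from the x-axis; with |VS| = 19.9, S = (-29.09, -9.226). The perpendicularity gives SN at right angles to VS, so SN runs at 83.80°; with |SN| = 12.4, N = (-27.76, 3.101). ∠SNT = 143.8° gives NT at 47.60° from the x-axis; with |NT| = 16.5, T = (-16.63, 15.29). The perpendicularity gives TL at right angles to NT, so TL runs at -42.40°; with |TL| = 11.0, L = (-8.506, 7.868). Then |SL| = |L − S| = 26.76.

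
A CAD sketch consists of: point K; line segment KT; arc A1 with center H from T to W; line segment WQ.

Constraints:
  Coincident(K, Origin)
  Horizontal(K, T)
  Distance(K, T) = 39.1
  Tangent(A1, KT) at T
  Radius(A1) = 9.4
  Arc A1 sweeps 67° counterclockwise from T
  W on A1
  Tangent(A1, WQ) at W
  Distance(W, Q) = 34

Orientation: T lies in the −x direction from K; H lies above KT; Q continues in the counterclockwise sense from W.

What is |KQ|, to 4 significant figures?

40.81

On A1, T sits at bearing -90° from H; a 67° counterclockwise sweep puts W at bearing -23°, so W = H + 9.4·(cos -23°, sin -23°) = (-30.45, 5.727). A1 meets WQ tangentially, so HW is at right angles to WQ, so WQ runs along (−sin -23°, cos -23°); with |WQ| = 34.0, Q = (-17.16, 37.02). Then |KQ| = |Q − K| = 40.81.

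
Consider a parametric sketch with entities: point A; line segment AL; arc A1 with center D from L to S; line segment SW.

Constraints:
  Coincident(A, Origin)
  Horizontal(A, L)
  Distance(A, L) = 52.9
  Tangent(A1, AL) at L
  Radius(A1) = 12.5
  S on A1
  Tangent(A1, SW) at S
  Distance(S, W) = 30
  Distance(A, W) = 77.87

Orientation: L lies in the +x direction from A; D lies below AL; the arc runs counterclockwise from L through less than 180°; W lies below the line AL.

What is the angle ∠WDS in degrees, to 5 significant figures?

67.380°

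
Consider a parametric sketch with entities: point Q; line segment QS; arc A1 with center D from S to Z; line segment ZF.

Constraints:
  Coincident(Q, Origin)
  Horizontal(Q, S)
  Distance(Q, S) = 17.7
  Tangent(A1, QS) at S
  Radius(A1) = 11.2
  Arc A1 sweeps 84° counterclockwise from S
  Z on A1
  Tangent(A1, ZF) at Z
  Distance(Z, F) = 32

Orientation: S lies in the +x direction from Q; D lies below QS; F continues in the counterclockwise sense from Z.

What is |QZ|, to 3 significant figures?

12.0

Q is at the origin; QS is horizontal with |QS| = 17.7 and S on the +x side, so S = (17.7, 0.00). Since A1 is tangent to QS there, DS ⟂ QS, so D = S + (0, -11.2) = (17.7, -11.2). On A1, S sits at bearing 90° from D; an 84° counterclockwise sweep puts Z at bearing 174°, so Z = D + 11.2·(cos 174°, sin 174°) = (6.56, -10.0). Then |QZ| = |Z − Q| = 12.0.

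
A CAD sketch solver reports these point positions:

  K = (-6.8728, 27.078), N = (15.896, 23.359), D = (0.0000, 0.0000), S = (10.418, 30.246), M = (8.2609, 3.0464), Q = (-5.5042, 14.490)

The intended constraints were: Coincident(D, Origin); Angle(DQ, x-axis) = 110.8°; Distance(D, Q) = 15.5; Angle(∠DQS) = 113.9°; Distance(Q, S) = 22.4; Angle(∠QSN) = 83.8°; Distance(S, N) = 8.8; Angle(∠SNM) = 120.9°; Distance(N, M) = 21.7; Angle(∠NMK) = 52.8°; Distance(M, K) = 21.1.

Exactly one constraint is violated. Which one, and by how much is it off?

Distance(M, K) = 21.1 — off by 7.30.

D = (0.00, 0.00) ✓; DQ at 110.8° ✓; |DQ| = 15.50 ✓; ∠DQS = 113.9° ✓; |QS| = 22.40 ✓; ∠QSN = 83.80° ✓; |SN| = 8.800 ✓; ∠SNM = 120.9° ✓; |NM| = 21.70 ✓; ∠NMK = 52.80° ✓; |MK| = 28.40 ✗.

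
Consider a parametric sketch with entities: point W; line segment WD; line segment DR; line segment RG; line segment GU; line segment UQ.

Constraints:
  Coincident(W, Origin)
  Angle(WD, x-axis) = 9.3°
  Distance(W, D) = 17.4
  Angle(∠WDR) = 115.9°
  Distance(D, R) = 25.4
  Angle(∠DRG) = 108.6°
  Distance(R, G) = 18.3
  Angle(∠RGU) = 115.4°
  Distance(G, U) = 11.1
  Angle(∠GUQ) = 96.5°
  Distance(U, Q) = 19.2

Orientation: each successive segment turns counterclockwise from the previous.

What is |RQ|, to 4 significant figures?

21.28

W is at the origin; WD runs at 9.3° with length 17.4, so D = (17.17, 2.812). ∠WDR = 115.9° gives DR at 73.40° from the x-axis; with |DR| = 25.4, R = (24.43, 27.15). ∠DRG = 108.6° gives RG at 144.8° from the x-axis; with |RG| = 18.3, G = (9.474, 37.70). ∠RGU = 115.4° gives GU at -150.6° from the x-axis; with |GU| = 11.1, U = (-0.1965, 32.25). ∠GUQ = 96.5° gives UQ at -67.10° from the x-axis; with |UQ| = 19.2, Q = (7.275, 14.57). Then |RQ| = |Q − R| = 21.28.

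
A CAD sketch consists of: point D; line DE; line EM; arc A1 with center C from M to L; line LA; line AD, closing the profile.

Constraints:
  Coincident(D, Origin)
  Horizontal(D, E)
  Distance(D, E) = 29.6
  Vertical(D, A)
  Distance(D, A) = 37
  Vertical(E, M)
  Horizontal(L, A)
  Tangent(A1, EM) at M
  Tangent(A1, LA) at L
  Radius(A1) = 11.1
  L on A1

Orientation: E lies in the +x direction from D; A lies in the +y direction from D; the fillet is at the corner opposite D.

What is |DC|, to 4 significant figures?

31.83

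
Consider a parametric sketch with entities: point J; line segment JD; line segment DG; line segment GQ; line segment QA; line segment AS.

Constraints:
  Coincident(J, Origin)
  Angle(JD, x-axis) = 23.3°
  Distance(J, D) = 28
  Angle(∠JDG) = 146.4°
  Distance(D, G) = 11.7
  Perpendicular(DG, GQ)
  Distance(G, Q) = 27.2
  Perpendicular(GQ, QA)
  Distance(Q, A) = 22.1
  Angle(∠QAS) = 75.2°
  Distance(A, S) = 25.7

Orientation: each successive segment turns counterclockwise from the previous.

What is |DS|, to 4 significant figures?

4.499

J is at the origin; JD runs at 23.3° with length 28.0, so D = (25.72, 11.08). ∠JDG = 146.4° gives DG at 56.90° from the x-axis; with |DG| = 11.7, G = (32.11, 20.88). DG ⟂ GQ, so GQ runs at 146.9°; with |GQ| = 27.2, Q = (9.320, 35.73). GQ ⟂ QA, so QA runs at -123.1°; with |QA| = 22.1, A = (-2.749, 17.22). ∠QAS = 75.2° gives AS at -18.30° from the x-axis; with |AS| = 25.7, S = (21.65, 9.147). Then |DS| = |S − D| = 4.499.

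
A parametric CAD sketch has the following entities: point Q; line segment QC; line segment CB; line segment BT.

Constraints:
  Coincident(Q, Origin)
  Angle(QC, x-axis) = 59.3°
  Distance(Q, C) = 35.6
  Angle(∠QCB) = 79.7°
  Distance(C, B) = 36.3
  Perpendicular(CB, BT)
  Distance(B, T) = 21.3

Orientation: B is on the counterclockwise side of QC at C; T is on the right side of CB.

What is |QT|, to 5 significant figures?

63.787

Q is at the origin; QC runs at 59.3° with length 35.6, so C = 35.6·(cos 59.3°, sin 59.3°) = (18.175, 30.611). ∠QCB = 79.7°, so CB runs at 59.3° + (180° − 79.7°) = 159.60° from the x-axis; with |CB| = 36.3, B = C + 36.3·(cos 159.60°, sin 159.60°) = (-15.848, 43.264). CB ⟂ BT; with |BT| = 21.3 on the right of CB, T = B + 21.3·(0.34857, 0.93728) = (-8.4234, 63.228). Then |QT| = |T − Q| = 63.787.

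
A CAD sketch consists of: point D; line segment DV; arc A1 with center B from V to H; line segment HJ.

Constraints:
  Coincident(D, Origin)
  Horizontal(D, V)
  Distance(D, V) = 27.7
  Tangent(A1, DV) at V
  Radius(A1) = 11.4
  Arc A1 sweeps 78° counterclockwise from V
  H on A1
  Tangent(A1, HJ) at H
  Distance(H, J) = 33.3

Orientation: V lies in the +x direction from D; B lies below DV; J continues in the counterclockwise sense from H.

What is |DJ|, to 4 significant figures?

42.70

On A1, V sits at bearing 90° from B; a 78° counterclockwise sweep puts H at bearing 168°, so H = B + 11.4·(cos 168°, sin 168°) = (16.55, -9.030). Since A1 is tangent to HJ there, BH ⟂ HJ, so HJ runs along (−sin 168°, cos 168°); with |HJ| = 33.3, J = (9.626, -41.60). Then |DJ| = |J − D| = 42.70.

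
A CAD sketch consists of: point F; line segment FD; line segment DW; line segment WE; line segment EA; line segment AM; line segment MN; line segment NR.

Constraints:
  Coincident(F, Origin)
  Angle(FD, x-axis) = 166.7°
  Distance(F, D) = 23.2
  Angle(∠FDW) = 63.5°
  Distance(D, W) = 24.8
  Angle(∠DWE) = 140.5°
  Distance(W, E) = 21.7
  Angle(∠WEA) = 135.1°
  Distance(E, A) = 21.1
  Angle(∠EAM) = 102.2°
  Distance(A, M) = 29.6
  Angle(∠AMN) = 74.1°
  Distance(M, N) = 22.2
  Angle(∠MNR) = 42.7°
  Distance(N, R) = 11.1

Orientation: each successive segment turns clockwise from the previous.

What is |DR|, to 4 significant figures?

37.14

∠AMN = 74.1° gives MN at 142.1° from the x-axis; with |MN| = 22.2, N = (3.465, 2.752). ∠MNR = 42.7° gives NR at 4.800° from the x-axis; with |NR| = 11.1, R = (14.53, 3.681). Then |DR| = |R − D| = 37.14.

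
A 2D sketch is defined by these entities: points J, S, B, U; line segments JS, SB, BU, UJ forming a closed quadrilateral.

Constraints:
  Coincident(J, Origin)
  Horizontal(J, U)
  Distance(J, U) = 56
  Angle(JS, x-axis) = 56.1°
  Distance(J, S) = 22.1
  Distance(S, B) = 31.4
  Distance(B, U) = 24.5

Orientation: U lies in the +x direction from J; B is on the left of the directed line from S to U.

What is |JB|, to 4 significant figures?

48.45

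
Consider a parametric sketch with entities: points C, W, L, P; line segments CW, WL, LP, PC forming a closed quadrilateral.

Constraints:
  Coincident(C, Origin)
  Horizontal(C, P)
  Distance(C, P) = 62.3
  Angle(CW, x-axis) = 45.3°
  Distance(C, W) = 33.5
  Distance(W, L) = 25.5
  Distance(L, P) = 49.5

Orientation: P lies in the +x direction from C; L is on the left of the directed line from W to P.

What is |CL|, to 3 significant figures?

58.9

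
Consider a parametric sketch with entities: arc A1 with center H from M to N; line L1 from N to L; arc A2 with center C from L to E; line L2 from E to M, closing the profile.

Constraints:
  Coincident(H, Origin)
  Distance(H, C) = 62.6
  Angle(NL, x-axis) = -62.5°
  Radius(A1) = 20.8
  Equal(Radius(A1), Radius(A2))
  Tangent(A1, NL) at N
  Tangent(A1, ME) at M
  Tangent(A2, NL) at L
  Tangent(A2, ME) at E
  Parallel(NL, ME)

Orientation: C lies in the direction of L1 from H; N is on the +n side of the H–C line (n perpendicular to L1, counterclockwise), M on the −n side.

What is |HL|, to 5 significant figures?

65.965

Tangency of A1 to both parallel lines with radius 20.8 puts N and M at H ± 20.8·n: N = (18.450, 9.6044), M = (-18.450, -9.6044). Equal radii place L and E the same way about C: L = C + 20.8·n = (47.355, -45.923), E = C − 20.8·n = (10.456, -65.131). Then |HL| = |L − H| = 65.965.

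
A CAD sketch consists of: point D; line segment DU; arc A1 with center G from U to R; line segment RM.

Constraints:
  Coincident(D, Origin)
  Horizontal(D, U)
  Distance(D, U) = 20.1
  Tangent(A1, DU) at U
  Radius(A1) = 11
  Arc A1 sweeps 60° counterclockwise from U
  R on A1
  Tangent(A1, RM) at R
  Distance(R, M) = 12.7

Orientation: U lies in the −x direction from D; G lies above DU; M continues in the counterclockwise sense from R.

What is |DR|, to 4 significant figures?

11.92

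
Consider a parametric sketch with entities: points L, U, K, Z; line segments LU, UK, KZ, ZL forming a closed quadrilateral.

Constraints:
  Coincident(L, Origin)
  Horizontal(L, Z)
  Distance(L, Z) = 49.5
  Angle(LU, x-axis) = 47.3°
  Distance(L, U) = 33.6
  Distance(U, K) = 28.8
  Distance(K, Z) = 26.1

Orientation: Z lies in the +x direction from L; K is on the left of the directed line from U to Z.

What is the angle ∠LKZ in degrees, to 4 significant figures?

58.70°

Checks: |UK| = 28.80 ✓; |KZ| = 26.10 ✓.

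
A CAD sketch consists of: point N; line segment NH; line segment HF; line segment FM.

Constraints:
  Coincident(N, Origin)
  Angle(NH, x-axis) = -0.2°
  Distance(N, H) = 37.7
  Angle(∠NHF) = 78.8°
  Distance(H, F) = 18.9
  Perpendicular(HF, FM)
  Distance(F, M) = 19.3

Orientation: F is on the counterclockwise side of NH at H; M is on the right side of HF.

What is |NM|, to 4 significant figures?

57.46

∠NHF = 78.8°, so HF runs at -0.2° + (180° − 78.8°) = 101.0° from the x-axis; with |HF| = 18.9, F = H + 18.9·(cos 101.0°, sin 101.0°) = (34.09, 18.42). The perpendicularity gives FM at right angles to HF; with |FM| = 19.3 on the right of HF, M = F + 19.3·(0.9816, 0.1908) = (53.04, 22.10). Then |NM| = |M − N| = 57.46.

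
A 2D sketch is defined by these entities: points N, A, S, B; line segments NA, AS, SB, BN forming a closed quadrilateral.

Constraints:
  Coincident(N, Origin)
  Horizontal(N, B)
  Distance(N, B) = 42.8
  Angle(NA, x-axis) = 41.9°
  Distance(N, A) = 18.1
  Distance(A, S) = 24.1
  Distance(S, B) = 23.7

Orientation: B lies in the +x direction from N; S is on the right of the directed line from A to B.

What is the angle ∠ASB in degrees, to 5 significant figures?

83.150°

N is at the origin; N and B share the same y with |NB| = 42.8 and B in +x, so B = (42.8, 0). NA runs at 41.9° with |NA| = 18.1, so A = (13.472, 12.088). S is determined by |AS| = 24.1 and |SB| = 23.7 together: it lies at the intersection of circle(A, 24.1) and circle(B, 23.7). With |AB| = 31.721, the foot of the radical line on AB is 16.162 from A and the perpendicular offset is √(24.1² − 16.162²) = 17.877. Taking the right-of-AB solution: S = (21.602, -10.599).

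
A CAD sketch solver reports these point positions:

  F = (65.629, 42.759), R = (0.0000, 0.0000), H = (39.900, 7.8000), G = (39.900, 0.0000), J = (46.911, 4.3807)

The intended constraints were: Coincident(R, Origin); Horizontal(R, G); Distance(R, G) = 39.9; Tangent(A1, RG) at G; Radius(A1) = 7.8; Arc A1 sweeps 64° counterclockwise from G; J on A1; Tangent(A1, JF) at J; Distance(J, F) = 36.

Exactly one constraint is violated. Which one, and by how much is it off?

Distance(J, F) = 36 — off by 6.70.

R = (0.00, 0.00) ✓; R.y = 0.00, G.y = 0.00 ✓; |RG| = 39.90 ✓; ∠(HG, GR) = 90.00° ✓; |HG| = 7.800 ✓; bearing(H→J) − bearing(H→G) = 64.00° ✓; |HJ| = 7.800 ✓; ∠(HJ, JF) = 90.00° ✓; |JF| = 42.70 ✗.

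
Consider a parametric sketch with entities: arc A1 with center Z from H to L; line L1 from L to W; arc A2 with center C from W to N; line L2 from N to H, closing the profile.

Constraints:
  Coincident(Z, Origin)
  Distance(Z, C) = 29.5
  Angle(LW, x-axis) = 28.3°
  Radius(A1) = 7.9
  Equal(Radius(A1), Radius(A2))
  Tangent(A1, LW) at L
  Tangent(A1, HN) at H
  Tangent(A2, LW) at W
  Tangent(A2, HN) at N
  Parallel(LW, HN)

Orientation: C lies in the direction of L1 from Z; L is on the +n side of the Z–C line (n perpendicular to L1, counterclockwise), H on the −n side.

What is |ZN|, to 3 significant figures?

30.5

The slot axis is L1's direction at 28.3°, so u = (cos 28.3°, sin 28.3°) = (0.880, 0.474) and n = (−sin 28.3°, cos 28.3°) = (-0.474, 0.880). Z is at the origin and C lies 29.5 along u from Z, so C = 29.5·u = (26.0, 14.0). Tangency of A1 to both parallel lines with radius 7.9 puts L and H at Z ± 7.9·n: L = (-3.75, 6.96), H = (3.75, -6.96). Equal radii place W and N the same way about C: W = C + 7.9·n = (22.2, 20.9), N = C − 7.9·n = (29.7, 7.03). Then |ZN| = |N − Z| = 30.5.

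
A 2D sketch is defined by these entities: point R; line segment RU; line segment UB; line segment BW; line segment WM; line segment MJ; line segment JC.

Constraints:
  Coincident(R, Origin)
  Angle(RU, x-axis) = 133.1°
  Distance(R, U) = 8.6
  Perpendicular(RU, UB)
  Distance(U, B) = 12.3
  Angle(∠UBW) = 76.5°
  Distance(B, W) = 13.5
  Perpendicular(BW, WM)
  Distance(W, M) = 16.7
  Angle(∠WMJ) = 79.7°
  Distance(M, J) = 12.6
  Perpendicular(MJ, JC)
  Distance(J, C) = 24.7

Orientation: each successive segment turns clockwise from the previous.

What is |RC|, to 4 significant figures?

20.62

∠WMJ = 79.7° gives MJ at 109.3° from the x-axis; with |MJ| = 12.6, J = (-8.912, 6.589). MJ ⟂ JC, so JC runs at 19.30°; with |JC| = 24.7, C = (14.40, 14.75). Then |RC| = |C − R| = 20.62.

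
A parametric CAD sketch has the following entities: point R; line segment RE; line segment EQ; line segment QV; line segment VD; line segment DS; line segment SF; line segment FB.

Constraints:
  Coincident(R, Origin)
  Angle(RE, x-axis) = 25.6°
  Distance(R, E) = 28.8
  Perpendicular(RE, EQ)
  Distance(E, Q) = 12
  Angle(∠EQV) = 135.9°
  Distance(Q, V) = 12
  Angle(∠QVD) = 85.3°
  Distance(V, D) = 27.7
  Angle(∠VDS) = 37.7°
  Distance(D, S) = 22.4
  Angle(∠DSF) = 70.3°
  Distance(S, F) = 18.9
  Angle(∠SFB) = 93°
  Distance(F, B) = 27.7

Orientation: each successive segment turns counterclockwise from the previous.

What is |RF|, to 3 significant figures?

25.0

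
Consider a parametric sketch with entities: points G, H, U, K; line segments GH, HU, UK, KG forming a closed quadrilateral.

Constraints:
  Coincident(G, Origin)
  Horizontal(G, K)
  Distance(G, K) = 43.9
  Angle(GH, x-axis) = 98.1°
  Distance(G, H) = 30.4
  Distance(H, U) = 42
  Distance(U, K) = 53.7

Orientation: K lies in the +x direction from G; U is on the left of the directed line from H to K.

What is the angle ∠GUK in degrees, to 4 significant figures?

44.47°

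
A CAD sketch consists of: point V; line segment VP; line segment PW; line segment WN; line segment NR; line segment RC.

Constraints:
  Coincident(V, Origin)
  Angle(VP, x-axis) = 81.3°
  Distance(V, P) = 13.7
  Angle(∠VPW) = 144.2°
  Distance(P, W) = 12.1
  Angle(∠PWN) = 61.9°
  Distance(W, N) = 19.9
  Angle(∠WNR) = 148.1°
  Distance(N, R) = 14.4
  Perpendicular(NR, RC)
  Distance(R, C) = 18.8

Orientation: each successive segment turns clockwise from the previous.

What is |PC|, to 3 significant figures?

20.9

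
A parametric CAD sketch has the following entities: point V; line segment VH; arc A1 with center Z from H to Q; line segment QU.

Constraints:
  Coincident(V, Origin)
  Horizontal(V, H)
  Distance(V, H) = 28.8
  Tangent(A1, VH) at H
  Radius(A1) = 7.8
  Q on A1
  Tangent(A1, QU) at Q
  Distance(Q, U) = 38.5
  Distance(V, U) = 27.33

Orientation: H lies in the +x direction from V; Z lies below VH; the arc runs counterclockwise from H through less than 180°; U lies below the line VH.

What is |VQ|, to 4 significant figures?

23.83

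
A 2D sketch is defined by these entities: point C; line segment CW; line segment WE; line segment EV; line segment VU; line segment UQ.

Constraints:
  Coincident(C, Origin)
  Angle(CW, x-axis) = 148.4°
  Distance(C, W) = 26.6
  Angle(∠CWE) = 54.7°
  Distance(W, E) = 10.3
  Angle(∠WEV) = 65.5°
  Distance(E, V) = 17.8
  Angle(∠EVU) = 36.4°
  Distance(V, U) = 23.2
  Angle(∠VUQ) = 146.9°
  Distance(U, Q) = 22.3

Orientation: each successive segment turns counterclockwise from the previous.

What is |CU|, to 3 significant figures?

33.1

C is at the origin; CW runs at 148.4° with length 26.6, so W = (-22.7, 13.9). ∠CWE = 54.7° gives WE at -86.3° from the x-axis; with |WE| = 10.3, E = (-22.0, 3.66). ∠WEV = 65.5° gives EV at 28.2° from the x-axis; with |EV| = 17.8, V = (-6.30, 12.1). ∠EVU = 36.4° gives VU at 172° from the x-axis; with |VU| = 23.2, U = (-29.3, 15.4). Then |CU| = |U − C| = 33.1.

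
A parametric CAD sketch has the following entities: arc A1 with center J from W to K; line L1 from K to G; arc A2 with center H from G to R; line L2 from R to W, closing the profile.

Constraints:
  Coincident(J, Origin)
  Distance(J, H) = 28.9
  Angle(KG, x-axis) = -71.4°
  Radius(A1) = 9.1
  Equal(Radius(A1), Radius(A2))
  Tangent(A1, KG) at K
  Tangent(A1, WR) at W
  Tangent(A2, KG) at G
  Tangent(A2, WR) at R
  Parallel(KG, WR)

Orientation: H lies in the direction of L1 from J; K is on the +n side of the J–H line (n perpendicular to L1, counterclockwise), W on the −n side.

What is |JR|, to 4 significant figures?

30.30

The slot axis is L1's direction at -71.4°, so u = (cos -71.4°, sin -71.4°) = (0.3190, -0.9478) and n = (−sin -71.4°, cos -71.4°) = (0.9478, 0.3190). J is at the origin and H lies 28.9 along u from J, so H = 28.9·u = (9.218, -27.39). Tangency of A1 to both parallel lines with radius 9.1 puts K and W at J ± 9.1·n: K = (8.625, 2.903), W = (-8.625, -2.903). Equal radii place G and R the same way about H: G = H + 9.1·n = (17.84, -24.49), R = H − 9.1·n = (0.5932, -30.29). Then |JR| = |R − J| = 30.30.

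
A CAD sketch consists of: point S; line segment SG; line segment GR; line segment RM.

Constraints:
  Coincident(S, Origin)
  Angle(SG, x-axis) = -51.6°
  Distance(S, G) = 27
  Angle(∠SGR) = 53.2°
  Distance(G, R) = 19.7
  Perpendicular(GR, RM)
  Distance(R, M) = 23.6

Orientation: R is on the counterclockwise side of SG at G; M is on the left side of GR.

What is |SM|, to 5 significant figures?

4.0443

S is at the origin; SG runs at -51.6° with length 27.0, so G = 27.0·(cos -51.6°, sin -51.6°) = (16.771, -21.160). ∠SGR = 53.2°, so GR runs at -51.6° + (180° − 53.2°) = 75.200° from the x-axis; with |GR| = 19.7, R = G + 19.7·(cos 75.200°, sin 75.200°) = (21.803, -2.1133). GR ⟂ RM; with |RM| = 23.6 on the left of GR, M = R + 23.6·(-0.96682, 0.25545) = (-1.0138, 3.9152). Then |SM| = |M − S| = 4.0443.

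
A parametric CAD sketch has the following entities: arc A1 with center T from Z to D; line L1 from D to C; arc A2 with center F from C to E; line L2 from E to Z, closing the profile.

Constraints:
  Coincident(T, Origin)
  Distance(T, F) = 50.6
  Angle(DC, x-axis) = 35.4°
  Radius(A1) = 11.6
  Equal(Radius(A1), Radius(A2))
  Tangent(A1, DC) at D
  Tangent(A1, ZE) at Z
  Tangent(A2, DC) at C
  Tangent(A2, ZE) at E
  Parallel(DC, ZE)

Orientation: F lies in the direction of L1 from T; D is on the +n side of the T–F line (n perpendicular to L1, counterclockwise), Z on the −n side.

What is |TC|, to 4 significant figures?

51.91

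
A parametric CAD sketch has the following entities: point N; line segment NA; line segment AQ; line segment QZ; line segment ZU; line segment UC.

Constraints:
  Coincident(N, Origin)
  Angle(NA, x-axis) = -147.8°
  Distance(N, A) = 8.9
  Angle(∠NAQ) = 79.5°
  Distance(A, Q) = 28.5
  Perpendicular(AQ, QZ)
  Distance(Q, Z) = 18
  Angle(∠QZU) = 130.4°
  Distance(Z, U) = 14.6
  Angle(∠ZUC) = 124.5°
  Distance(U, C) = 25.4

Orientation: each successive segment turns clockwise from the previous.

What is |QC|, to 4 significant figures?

41.29

∠QZU = 130.4° gives ZU at -27.90° from the x-axis; with |ZU| = 14.6, U = (11.56, 21.56). ∠ZUC = 124.5° gives UC at -83.40° from the x-axis; with |UC| = 25.4, C = (14.48, -3.670). Then |QC| = |C − Q| = 41.29.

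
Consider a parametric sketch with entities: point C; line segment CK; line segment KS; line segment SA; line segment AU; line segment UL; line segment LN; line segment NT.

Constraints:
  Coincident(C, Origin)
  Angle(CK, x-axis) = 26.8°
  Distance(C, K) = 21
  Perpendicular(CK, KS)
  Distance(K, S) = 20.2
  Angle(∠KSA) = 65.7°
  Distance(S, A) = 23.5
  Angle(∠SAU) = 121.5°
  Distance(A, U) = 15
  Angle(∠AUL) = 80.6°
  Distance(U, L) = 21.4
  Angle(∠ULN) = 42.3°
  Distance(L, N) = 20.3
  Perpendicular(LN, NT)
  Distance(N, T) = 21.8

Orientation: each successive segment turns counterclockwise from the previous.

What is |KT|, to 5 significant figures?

32.281

C is at the origin; CK runs at 26.8° with length 21.0, so K = (18.744, 9.4684). CK ⟂ KS, so KS runs at 116.80°; with |KS| = 20.2, S = (9.6366, 27.499). ∠KSA = 65.7° gives SA at -128.90° from the x-axis; with |SA| = 23.5, A = (-5.1206, 9.2099). ∠SAU = 121.5° gives AU at -70.400° from the x-axis; with |AU| = 15.0, U = (-0.088782, -4.9209). ∠AUL = 80.6° gives UL at 29.000° from the x-axis; with |UL| = 21.4, L = (18.628, 5.4540). ∠ULN = 42.3° gives LN at 166.70° from the x-axis; with |LN| = 20.3, N = (-1.1275, 10.124). LN is perpendicular to NT, so NT runs at -103.30°; with |NT| = 21.8, T = (-6.1425, -11.091). Then |KT| = |T − K| = 32.281.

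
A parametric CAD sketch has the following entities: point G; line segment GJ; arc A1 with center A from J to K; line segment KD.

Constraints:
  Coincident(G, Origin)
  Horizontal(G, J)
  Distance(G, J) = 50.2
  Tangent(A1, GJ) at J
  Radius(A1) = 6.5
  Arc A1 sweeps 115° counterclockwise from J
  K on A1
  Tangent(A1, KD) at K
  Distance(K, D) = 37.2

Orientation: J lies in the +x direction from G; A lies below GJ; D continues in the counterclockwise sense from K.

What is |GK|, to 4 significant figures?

45.26

G is at the origin; G and J share the same y with |GJ| = 50.2 and J on the +x side, so J = (50.20, 0.000). Tangency of A1 to GJ means the radius AJ is perpendicular to GJ, so A = J + (0, -6.5) = (50.20, -6.500). On A1, J sits at bearing 90° from A; a 115° counterclockwise sweep puts K at bearing 205°, so K = A + 6.5·(cos 205°, sin 205°) = (44.31, -9.247). Then |GK| = |K − G| = 45.26.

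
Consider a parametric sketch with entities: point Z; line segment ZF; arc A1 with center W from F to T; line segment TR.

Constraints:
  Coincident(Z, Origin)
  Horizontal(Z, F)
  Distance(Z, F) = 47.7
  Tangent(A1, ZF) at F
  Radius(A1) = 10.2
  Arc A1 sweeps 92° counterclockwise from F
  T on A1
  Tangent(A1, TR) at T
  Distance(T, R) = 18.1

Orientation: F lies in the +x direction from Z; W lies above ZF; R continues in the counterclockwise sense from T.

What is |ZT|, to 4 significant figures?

58.85

Since A1 is tangent to ZF there, WF ⟂ ZF, so W = F + (0, 10.2) = (47.70, 10.20). On A1, F sits at bearing -90° from W; a 92° counterclockwise sweep puts T at bearing 2°, so T = W + 10.2·(cos 2°, sin 2°) = (57.89, 10.56). Then |ZT| = |T − Z| = 58.85.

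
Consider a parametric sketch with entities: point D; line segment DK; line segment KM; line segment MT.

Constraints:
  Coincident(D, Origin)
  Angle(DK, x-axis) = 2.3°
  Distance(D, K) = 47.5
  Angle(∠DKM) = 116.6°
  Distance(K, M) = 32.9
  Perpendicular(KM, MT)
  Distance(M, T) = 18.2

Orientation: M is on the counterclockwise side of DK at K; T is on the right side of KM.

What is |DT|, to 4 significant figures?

81.33

D is at the origin; DK runs at 2.3° with length 47.5, so K = 47.5·(cos 2.3°, sin 2.3°) = (47.46, 1.906). ∠DKM = 116.6°, so KM runs at 2.3° + (180° − 116.6°) = 65.70° from the x-axis; with |KM| = 32.9, M = K + 32.9·(cos 65.70°, sin 65.70°) = (61.00, 31.89). KM ⟂ MT; with |MT| = 18.2 on the right of KM, T = M + 18.2·(0.9114, -0.4115) = (77.59, 24.40). Then |DT| = |T − D| = 81.33.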